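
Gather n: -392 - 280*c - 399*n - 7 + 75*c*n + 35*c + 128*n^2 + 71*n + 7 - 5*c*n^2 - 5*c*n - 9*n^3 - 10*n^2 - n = -245*c - 9*n^3 + n^2*(118 - 5*c) + n*(70*c - 329) - 392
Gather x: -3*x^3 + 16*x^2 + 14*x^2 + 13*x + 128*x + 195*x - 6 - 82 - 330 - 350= -3*x^3 + 30*x^2 + 336*x - 768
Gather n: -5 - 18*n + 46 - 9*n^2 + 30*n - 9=-9*n^2 + 12*n + 32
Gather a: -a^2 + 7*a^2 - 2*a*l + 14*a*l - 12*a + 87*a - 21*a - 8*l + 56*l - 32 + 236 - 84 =6*a^2 + a*(12*l + 54) + 48*l + 120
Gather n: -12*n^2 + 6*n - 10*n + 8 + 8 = -12*n^2 - 4*n + 16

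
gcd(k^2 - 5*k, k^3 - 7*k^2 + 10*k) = k^2 - 5*k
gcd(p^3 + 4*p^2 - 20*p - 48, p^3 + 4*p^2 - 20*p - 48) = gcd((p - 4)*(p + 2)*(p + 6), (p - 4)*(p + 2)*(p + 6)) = p^3 + 4*p^2 - 20*p - 48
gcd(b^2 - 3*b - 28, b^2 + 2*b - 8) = b + 4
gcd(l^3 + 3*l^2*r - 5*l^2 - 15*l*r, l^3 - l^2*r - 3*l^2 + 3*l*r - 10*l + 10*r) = l - 5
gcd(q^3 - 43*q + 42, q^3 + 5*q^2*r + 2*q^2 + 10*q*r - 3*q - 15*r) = q - 1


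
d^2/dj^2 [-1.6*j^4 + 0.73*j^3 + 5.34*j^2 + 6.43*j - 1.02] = -19.2*j^2 + 4.38*j + 10.68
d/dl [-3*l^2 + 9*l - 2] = 9 - 6*l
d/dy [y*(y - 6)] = 2*y - 6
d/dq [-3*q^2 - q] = -6*q - 1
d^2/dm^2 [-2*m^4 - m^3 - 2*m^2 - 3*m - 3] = -24*m^2 - 6*m - 4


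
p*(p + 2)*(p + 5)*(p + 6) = p^4 + 13*p^3 + 52*p^2 + 60*p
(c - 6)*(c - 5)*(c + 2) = c^3 - 9*c^2 + 8*c + 60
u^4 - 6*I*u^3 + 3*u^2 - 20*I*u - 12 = (u - 6*I)*(u - I)^2*(u + 2*I)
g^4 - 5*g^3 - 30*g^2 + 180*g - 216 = (g - 6)*(g - 3)*(g - 2)*(g + 6)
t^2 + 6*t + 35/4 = (t + 5/2)*(t + 7/2)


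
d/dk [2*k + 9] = 2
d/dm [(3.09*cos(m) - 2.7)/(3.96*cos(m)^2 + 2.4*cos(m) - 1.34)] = (12.2364*cos(m)^2 - 21.384*cos(m) - 2.3394)*sin(m)/(15.6816*cos(m)^4 + 19.008*cos(m)^3 - 4.8528*cos(m)^2 - 6.432*cos(m) + 1.7956)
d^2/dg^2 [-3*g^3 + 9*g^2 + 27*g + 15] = 18 - 18*g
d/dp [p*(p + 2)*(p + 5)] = 3*p^2 + 14*p + 10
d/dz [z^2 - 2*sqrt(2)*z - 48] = 2*z - 2*sqrt(2)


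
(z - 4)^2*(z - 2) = z^3 - 10*z^2 + 32*z - 32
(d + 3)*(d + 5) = d^2 + 8*d + 15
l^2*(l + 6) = l^3 + 6*l^2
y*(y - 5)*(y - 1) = y^3 - 6*y^2 + 5*y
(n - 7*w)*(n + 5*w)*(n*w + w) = n^3*w - 2*n^2*w^2 + n^2*w - 35*n*w^3 - 2*n*w^2 - 35*w^3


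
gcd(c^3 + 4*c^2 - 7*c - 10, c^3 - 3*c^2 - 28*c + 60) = c^2 + 3*c - 10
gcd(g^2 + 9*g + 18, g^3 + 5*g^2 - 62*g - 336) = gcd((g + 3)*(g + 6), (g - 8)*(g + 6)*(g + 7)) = g + 6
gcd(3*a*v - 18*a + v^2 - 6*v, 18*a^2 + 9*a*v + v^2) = 3*a + v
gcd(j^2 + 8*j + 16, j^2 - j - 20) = j + 4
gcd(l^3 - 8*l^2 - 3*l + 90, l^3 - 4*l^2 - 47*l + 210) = l^2 - 11*l + 30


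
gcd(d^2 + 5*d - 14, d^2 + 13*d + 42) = d + 7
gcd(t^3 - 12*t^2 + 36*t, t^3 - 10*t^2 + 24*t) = t^2 - 6*t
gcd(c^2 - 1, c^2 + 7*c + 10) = 1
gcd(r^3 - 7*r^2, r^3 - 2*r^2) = r^2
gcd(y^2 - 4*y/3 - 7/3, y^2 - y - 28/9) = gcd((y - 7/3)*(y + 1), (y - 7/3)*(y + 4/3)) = y - 7/3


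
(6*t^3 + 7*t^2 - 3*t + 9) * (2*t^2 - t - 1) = 12*t^5 + 8*t^4 - 19*t^3 + 14*t^2 - 6*t - 9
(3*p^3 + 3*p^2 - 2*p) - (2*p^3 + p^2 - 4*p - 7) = p^3 + 2*p^2 + 2*p + 7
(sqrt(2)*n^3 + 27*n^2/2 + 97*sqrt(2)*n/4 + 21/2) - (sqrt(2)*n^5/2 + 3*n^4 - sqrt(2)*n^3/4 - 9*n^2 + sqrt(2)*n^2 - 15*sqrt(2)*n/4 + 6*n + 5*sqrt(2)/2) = -sqrt(2)*n^5/2 - 3*n^4 + 5*sqrt(2)*n^3/4 - sqrt(2)*n^2 + 45*n^2/2 - 6*n + 28*sqrt(2)*n - 5*sqrt(2)/2 + 21/2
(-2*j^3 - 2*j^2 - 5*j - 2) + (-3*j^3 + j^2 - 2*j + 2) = -5*j^3 - j^2 - 7*j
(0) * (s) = 0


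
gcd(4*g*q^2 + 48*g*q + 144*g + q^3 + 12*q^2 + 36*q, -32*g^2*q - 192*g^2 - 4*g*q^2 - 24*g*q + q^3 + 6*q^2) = 4*g*q + 24*g + q^2 + 6*q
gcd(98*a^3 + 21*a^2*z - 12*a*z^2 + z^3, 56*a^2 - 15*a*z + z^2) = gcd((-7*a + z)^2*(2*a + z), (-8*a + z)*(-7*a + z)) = -7*a + z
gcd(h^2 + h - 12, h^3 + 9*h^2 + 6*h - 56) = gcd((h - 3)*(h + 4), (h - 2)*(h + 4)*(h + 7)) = h + 4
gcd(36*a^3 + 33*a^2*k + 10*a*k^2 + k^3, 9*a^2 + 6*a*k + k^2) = 9*a^2 + 6*a*k + k^2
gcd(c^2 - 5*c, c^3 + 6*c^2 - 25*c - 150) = c - 5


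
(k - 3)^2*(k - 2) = k^3 - 8*k^2 + 21*k - 18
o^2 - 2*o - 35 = (o - 7)*(o + 5)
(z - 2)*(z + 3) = z^2 + z - 6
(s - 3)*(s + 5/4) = s^2 - 7*s/4 - 15/4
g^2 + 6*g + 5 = (g + 1)*(g + 5)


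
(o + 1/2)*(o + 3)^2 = o^3 + 13*o^2/2 + 12*o + 9/2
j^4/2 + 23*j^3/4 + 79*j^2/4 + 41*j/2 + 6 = (j/2 + 1/2)*(j + 1/2)*(j + 4)*(j + 6)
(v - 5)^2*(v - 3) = v^3 - 13*v^2 + 55*v - 75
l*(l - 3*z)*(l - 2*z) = l^3 - 5*l^2*z + 6*l*z^2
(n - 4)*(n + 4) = n^2 - 16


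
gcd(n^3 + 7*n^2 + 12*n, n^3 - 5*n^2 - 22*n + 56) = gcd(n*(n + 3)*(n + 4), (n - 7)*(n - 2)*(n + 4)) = n + 4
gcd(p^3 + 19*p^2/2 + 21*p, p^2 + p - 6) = 1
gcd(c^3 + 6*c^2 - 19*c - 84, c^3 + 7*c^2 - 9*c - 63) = c^2 + 10*c + 21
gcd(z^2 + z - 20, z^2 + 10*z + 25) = z + 5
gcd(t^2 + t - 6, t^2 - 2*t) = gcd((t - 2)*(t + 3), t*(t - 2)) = t - 2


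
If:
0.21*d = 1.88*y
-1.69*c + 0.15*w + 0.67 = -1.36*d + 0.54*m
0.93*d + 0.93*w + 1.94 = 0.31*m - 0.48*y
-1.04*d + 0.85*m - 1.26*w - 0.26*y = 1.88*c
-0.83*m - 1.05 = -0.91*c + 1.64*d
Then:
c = 1.17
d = 0.75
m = -1.46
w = -3.37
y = 0.08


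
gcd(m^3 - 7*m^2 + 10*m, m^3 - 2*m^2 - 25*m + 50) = m^2 - 7*m + 10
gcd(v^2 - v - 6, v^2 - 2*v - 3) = v - 3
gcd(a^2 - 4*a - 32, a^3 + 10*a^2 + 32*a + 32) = a + 4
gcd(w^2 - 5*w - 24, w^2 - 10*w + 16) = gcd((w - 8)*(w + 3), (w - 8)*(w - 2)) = w - 8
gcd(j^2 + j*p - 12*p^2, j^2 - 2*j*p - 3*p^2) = -j + 3*p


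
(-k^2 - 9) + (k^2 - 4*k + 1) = -4*k - 8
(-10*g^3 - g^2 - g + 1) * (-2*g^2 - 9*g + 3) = 20*g^5 + 92*g^4 - 19*g^3 + 4*g^2 - 12*g + 3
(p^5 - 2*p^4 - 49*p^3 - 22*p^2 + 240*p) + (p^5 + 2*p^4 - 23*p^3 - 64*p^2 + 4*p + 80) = 2*p^5 - 72*p^3 - 86*p^2 + 244*p + 80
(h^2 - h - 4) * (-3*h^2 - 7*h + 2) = -3*h^4 - 4*h^3 + 21*h^2 + 26*h - 8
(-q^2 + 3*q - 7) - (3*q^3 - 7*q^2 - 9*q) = -3*q^3 + 6*q^2 + 12*q - 7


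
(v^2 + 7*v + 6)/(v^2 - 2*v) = (v^2 + 7*v + 6)/(v*(v - 2))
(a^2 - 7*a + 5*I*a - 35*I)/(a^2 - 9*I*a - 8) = (a^2 + a*(-7 + 5*I) - 35*I)/(a^2 - 9*I*a - 8)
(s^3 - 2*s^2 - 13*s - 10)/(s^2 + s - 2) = (s^2 - 4*s - 5)/(s - 1)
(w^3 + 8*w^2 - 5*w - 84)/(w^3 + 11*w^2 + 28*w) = (w - 3)/w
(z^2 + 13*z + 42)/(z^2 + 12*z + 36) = (z + 7)/(z + 6)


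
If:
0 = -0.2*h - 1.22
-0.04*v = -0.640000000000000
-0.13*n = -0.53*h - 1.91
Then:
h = -6.10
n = -10.18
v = 16.00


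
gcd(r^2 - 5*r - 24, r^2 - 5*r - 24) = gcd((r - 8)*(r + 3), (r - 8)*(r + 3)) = r^2 - 5*r - 24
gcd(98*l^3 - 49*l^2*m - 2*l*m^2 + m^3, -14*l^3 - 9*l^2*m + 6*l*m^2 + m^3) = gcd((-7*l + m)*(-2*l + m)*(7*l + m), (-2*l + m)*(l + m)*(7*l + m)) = 14*l^2 - 5*l*m - m^2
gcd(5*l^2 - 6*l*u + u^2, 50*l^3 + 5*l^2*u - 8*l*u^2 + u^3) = -5*l + u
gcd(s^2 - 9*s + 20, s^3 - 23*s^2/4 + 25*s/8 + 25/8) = s - 5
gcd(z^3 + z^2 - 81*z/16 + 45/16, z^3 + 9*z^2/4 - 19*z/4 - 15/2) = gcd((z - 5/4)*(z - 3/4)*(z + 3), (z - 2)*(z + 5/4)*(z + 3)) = z + 3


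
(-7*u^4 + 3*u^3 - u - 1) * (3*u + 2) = -21*u^5 - 5*u^4 + 6*u^3 - 3*u^2 - 5*u - 2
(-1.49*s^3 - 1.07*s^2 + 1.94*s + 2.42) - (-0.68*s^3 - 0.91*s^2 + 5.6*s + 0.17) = -0.81*s^3 - 0.16*s^2 - 3.66*s + 2.25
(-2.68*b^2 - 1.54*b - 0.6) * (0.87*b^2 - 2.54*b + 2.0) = -2.3316*b^4 + 5.4674*b^3 - 1.9704*b^2 - 1.556*b - 1.2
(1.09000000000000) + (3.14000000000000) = 4.23000000000000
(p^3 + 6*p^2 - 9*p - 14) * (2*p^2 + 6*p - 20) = 2*p^5 + 18*p^4 - 2*p^3 - 202*p^2 + 96*p + 280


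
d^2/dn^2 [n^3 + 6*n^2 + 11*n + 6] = 6*n + 12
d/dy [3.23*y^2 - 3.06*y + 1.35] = 6.46*y - 3.06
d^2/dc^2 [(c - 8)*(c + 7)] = 2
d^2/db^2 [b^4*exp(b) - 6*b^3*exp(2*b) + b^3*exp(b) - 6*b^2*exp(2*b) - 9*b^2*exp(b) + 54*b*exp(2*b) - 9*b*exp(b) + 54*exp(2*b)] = (b^4 - 24*b^3*exp(b) + 9*b^3 - 96*b^2*exp(b) + 9*b^2 + 132*b*exp(b) - 39*b + 420*exp(b) - 36)*exp(b)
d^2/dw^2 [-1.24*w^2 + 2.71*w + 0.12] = -2.48000000000000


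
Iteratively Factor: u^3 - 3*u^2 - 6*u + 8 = (u - 4)*(u^2 + u - 2) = (u - 4)*(u + 2)*(u - 1)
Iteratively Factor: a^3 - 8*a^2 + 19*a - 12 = (a - 1)*(a^2 - 7*a + 12) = (a - 4)*(a - 1)*(a - 3)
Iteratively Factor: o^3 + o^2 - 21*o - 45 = (o + 3)*(o^2 - 2*o - 15) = (o + 3)^2*(o - 5)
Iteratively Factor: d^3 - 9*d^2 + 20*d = (d - 4)*(d^2 - 5*d) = d*(d - 4)*(d - 5)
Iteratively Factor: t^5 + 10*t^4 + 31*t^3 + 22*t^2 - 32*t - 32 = (t - 1)*(t^4 + 11*t^3 + 42*t^2 + 64*t + 32) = (t - 1)*(t + 2)*(t^3 + 9*t^2 + 24*t + 16) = (t - 1)*(t + 1)*(t + 2)*(t^2 + 8*t + 16) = (t - 1)*(t + 1)*(t + 2)*(t + 4)*(t + 4)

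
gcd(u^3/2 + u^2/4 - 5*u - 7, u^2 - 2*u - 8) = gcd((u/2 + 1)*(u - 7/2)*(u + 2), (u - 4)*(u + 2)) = u + 2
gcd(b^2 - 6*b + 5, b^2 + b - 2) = b - 1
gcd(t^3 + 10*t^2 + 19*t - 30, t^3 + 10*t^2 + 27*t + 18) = t + 6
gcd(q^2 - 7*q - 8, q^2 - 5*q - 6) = q + 1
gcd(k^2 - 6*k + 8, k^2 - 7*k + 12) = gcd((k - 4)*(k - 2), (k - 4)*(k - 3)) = k - 4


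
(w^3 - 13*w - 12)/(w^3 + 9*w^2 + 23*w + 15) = (w - 4)/(w + 5)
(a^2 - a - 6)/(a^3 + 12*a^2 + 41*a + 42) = (a - 3)/(a^2 + 10*a + 21)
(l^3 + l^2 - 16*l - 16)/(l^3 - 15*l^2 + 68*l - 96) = (l^2 + 5*l + 4)/(l^2 - 11*l + 24)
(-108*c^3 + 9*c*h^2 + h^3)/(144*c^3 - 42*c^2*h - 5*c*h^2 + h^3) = (-6*c - h)/(8*c - h)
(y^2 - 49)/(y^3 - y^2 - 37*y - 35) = (y + 7)/(y^2 + 6*y + 5)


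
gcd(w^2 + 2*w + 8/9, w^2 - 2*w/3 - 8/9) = w + 2/3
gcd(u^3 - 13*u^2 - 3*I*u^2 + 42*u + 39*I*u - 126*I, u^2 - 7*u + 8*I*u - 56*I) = u - 7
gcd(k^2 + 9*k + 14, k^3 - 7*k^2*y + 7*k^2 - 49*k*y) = k + 7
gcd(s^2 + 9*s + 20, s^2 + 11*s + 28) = s + 4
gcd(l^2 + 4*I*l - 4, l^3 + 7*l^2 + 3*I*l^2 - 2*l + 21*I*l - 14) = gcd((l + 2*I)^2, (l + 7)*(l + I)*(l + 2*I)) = l + 2*I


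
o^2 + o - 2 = (o - 1)*(o + 2)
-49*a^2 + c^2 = (-7*a + c)*(7*a + c)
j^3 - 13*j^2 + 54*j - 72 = (j - 6)*(j - 4)*(j - 3)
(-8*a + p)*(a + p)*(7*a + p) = -56*a^3 - 57*a^2*p + p^3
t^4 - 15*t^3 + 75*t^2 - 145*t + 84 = (t - 7)*(t - 4)*(t - 3)*(t - 1)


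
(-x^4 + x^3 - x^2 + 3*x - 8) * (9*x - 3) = -9*x^5 + 12*x^4 - 12*x^3 + 30*x^2 - 81*x + 24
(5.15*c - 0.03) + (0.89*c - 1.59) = 6.04*c - 1.62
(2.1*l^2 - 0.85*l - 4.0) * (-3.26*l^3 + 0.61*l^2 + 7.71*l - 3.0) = -6.846*l^5 + 4.052*l^4 + 28.7125*l^3 - 15.2935*l^2 - 28.29*l + 12.0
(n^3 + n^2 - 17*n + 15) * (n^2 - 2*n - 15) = n^5 - n^4 - 34*n^3 + 34*n^2 + 225*n - 225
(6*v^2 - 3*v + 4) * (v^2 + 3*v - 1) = 6*v^4 + 15*v^3 - 11*v^2 + 15*v - 4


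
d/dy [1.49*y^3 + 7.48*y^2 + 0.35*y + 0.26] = 4.47*y^2 + 14.96*y + 0.35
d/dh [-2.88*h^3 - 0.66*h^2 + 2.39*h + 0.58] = -8.64*h^2 - 1.32*h + 2.39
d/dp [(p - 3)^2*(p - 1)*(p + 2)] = 4*p^3 - 15*p^2 + 2*p + 21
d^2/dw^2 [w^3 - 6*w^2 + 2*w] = 6*w - 12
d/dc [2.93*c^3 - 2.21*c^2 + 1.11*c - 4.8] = 8.79*c^2 - 4.42*c + 1.11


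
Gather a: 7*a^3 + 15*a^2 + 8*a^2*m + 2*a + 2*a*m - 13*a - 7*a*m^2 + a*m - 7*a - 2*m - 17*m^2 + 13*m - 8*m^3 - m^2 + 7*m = 7*a^3 + a^2*(8*m + 15) + a*(-7*m^2 + 3*m - 18) - 8*m^3 - 18*m^2 + 18*m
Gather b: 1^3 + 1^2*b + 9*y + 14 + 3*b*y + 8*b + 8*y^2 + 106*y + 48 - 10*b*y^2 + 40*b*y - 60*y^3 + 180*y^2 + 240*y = b*(-10*y^2 + 43*y + 9) - 60*y^3 + 188*y^2 + 355*y + 63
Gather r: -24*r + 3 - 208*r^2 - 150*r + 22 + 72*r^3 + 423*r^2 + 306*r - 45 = 72*r^3 + 215*r^2 + 132*r - 20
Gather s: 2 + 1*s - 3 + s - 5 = 2*s - 6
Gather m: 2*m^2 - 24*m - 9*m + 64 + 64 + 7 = 2*m^2 - 33*m + 135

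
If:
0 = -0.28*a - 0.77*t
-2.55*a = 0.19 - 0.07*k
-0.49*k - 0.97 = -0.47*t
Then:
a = -0.13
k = -1.94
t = 0.05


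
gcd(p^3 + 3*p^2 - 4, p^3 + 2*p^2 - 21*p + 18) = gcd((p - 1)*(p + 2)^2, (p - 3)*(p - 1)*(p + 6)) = p - 1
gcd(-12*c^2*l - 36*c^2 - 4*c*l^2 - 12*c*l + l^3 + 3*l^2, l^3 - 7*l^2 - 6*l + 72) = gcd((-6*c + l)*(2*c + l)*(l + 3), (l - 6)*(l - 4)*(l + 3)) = l + 3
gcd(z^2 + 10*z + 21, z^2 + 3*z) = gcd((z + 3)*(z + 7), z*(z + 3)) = z + 3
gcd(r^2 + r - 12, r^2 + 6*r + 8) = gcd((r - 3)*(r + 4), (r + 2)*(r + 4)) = r + 4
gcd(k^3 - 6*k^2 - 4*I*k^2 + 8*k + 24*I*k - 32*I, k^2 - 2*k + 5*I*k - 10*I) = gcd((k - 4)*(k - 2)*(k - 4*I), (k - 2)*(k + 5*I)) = k - 2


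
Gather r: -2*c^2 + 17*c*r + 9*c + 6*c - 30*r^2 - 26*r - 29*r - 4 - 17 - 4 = -2*c^2 + 15*c - 30*r^2 + r*(17*c - 55) - 25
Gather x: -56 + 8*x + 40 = 8*x - 16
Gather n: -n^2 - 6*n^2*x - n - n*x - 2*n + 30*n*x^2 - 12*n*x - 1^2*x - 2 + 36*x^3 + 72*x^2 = n^2*(-6*x - 1) + n*(30*x^2 - 13*x - 3) + 36*x^3 + 72*x^2 - x - 2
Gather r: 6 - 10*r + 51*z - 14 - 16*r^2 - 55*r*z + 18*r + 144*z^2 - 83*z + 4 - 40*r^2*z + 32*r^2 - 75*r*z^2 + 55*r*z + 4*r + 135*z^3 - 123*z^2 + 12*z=r^2*(16 - 40*z) + r*(12 - 75*z^2) + 135*z^3 + 21*z^2 - 20*z - 4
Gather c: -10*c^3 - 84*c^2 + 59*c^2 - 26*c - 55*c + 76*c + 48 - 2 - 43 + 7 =-10*c^3 - 25*c^2 - 5*c + 10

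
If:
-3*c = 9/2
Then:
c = -3/2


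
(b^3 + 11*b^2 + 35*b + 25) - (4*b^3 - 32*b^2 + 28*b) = -3*b^3 + 43*b^2 + 7*b + 25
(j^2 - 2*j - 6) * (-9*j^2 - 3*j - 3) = -9*j^4 + 15*j^3 + 57*j^2 + 24*j + 18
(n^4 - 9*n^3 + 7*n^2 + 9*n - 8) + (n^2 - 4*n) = n^4 - 9*n^3 + 8*n^2 + 5*n - 8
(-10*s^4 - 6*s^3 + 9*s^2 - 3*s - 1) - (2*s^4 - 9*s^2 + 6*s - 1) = -12*s^4 - 6*s^3 + 18*s^2 - 9*s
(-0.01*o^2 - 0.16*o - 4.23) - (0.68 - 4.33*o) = -0.01*o^2 + 4.17*o - 4.91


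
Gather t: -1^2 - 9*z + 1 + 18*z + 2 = 9*z + 2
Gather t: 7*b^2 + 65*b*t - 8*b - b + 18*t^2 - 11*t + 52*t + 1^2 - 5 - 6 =7*b^2 - 9*b + 18*t^2 + t*(65*b + 41) - 10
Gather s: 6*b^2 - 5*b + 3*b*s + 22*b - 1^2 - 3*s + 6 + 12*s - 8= 6*b^2 + 17*b + s*(3*b + 9) - 3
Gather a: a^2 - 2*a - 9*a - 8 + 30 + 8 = a^2 - 11*a + 30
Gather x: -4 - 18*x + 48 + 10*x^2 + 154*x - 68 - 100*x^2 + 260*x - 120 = -90*x^2 + 396*x - 144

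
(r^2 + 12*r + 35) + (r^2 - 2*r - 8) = 2*r^2 + 10*r + 27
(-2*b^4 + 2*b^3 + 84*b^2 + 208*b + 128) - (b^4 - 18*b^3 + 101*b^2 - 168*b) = -3*b^4 + 20*b^3 - 17*b^2 + 376*b + 128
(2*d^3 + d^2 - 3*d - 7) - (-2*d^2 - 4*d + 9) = 2*d^3 + 3*d^2 + d - 16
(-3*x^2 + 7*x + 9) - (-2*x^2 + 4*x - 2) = -x^2 + 3*x + 11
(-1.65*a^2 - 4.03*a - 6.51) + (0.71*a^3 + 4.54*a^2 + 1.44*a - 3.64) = 0.71*a^3 + 2.89*a^2 - 2.59*a - 10.15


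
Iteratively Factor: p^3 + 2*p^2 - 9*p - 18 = (p - 3)*(p^2 + 5*p + 6) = (p - 3)*(p + 3)*(p + 2)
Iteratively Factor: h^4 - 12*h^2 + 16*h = (h + 4)*(h^3 - 4*h^2 + 4*h) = (h - 2)*(h + 4)*(h^2 - 2*h) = (h - 2)^2*(h + 4)*(h)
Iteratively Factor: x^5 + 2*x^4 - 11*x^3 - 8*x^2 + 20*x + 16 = (x - 2)*(x^4 + 4*x^3 - 3*x^2 - 14*x - 8) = (x - 2)*(x + 1)*(x^3 + 3*x^2 - 6*x - 8) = (x - 2)^2*(x + 1)*(x^2 + 5*x + 4) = (x - 2)^2*(x + 1)*(x + 4)*(x + 1)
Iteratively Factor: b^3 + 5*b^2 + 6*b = (b)*(b^2 + 5*b + 6) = b*(b + 2)*(b + 3)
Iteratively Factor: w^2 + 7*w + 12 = (w + 4)*(w + 3)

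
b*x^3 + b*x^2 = x^2*(b*x + b)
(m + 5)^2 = m^2 + 10*m + 25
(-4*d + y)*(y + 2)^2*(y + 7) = -4*d*y^3 - 44*d*y^2 - 128*d*y - 112*d + y^4 + 11*y^3 + 32*y^2 + 28*y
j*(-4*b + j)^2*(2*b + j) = 32*b^3*j - 6*b*j^3 + j^4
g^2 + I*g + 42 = (g - 6*I)*(g + 7*I)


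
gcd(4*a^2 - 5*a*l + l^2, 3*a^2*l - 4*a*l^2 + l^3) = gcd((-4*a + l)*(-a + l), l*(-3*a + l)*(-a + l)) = a - l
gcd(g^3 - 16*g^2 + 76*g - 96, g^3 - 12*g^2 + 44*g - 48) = g^2 - 8*g + 12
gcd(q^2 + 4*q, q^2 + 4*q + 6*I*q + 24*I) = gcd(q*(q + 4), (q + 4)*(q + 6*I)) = q + 4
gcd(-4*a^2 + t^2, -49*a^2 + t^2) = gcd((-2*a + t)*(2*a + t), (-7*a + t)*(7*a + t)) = 1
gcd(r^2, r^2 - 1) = 1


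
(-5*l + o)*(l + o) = -5*l^2 - 4*l*o + o^2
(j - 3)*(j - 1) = j^2 - 4*j + 3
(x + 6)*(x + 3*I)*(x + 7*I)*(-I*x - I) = -I*x^4 + 10*x^3 - 7*I*x^3 + 70*x^2 + 15*I*x^2 + 60*x + 147*I*x + 126*I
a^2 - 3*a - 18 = (a - 6)*(a + 3)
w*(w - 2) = w^2 - 2*w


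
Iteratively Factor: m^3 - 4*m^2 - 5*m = (m)*(m^2 - 4*m - 5) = m*(m - 5)*(m + 1)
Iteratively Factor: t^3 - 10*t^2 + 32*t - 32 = (t - 4)*(t^2 - 6*t + 8) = (t - 4)*(t - 2)*(t - 4)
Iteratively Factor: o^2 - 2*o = (o - 2)*(o)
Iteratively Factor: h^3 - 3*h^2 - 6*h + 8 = (h - 4)*(h^2 + h - 2) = (h - 4)*(h + 2)*(h - 1)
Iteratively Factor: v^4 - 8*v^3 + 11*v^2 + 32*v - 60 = (v + 2)*(v^3 - 10*v^2 + 31*v - 30) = (v - 5)*(v + 2)*(v^2 - 5*v + 6) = (v - 5)*(v - 2)*(v + 2)*(v - 3)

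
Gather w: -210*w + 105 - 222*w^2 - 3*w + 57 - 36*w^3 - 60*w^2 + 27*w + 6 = -36*w^3 - 282*w^2 - 186*w + 168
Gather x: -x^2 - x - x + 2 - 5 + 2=-x^2 - 2*x - 1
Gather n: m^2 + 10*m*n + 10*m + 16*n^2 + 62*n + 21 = m^2 + 10*m + 16*n^2 + n*(10*m + 62) + 21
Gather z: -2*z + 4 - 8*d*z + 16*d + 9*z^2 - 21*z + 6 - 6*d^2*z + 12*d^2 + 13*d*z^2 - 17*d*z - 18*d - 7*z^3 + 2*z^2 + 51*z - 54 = 12*d^2 - 2*d - 7*z^3 + z^2*(13*d + 11) + z*(-6*d^2 - 25*d + 28) - 44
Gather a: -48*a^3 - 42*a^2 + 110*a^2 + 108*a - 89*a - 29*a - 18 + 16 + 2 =-48*a^3 + 68*a^2 - 10*a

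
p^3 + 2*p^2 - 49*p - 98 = (p - 7)*(p + 2)*(p + 7)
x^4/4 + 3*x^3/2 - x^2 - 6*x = x*(x/4 + 1/2)*(x - 2)*(x + 6)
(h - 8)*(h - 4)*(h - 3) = h^3 - 15*h^2 + 68*h - 96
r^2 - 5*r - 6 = (r - 6)*(r + 1)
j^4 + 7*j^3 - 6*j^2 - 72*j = j*(j - 3)*(j + 4)*(j + 6)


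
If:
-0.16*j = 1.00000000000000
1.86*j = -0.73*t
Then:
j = -6.25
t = 15.92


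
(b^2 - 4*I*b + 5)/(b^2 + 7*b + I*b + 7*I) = (b - 5*I)/(b + 7)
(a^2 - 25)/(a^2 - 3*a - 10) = (a + 5)/(a + 2)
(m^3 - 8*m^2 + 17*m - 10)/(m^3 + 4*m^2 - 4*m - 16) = (m^2 - 6*m + 5)/(m^2 + 6*m + 8)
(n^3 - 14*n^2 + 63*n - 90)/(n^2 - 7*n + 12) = (n^2 - 11*n + 30)/(n - 4)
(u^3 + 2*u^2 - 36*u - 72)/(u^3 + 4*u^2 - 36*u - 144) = (u + 2)/(u + 4)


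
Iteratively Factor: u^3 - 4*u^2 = (u)*(u^2 - 4*u) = u^2*(u - 4)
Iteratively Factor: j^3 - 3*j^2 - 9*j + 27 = (j - 3)*(j^2 - 9) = (j - 3)^2*(j + 3)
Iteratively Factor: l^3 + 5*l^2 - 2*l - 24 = (l + 4)*(l^2 + l - 6) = (l - 2)*(l + 4)*(l + 3)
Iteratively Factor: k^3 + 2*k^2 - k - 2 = (k + 2)*(k^2 - 1) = (k - 1)*(k + 2)*(k + 1)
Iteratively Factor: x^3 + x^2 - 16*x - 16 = (x - 4)*(x^2 + 5*x + 4) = (x - 4)*(x + 4)*(x + 1)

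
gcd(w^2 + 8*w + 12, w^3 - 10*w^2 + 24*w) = 1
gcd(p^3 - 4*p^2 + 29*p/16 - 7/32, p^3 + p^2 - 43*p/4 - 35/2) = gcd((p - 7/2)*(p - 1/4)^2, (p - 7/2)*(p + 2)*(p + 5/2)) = p - 7/2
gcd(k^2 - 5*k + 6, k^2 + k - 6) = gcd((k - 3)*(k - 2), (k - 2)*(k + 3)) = k - 2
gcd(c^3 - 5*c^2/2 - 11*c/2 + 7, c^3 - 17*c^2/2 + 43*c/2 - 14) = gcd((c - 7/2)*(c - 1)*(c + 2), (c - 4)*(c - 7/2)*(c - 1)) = c^2 - 9*c/2 + 7/2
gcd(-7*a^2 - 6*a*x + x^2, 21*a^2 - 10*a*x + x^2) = -7*a + x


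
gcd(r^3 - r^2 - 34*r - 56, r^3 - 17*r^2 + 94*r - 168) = r - 7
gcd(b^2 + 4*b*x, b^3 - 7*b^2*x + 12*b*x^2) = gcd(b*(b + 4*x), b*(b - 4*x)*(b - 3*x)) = b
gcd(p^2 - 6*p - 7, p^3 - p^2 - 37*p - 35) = p^2 - 6*p - 7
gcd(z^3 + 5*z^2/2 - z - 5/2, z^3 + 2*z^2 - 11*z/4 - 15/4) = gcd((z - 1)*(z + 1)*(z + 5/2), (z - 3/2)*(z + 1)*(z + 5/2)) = z^2 + 7*z/2 + 5/2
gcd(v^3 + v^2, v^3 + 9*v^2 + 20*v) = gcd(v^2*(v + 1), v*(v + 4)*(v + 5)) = v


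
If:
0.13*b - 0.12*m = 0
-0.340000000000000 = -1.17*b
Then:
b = 0.29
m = 0.31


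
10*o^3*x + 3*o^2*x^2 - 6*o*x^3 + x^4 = x*(-5*o + x)*(-2*o + x)*(o + x)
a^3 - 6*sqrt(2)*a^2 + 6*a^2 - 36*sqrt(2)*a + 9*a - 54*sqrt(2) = (a + 3)^2*(a - 6*sqrt(2))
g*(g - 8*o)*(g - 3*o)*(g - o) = g^4 - 12*g^3*o + 35*g^2*o^2 - 24*g*o^3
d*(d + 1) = d^2 + d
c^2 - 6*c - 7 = (c - 7)*(c + 1)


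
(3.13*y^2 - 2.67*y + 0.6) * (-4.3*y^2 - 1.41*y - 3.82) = -13.459*y^4 + 7.0677*y^3 - 10.7719*y^2 + 9.3534*y - 2.292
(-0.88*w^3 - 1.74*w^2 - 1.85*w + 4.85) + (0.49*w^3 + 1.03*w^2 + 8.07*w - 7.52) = -0.39*w^3 - 0.71*w^2 + 6.22*w - 2.67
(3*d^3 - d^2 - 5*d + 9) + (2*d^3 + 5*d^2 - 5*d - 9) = 5*d^3 + 4*d^2 - 10*d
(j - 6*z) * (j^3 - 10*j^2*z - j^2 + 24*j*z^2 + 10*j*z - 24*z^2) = j^4 - 16*j^3*z - j^3 + 84*j^2*z^2 + 16*j^2*z - 144*j*z^3 - 84*j*z^2 + 144*z^3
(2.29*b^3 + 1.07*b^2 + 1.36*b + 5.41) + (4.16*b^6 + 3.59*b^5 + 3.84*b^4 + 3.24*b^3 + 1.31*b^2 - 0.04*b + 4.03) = 4.16*b^6 + 3.59*b^5 + 3.84*b^4 + 5.53*b^3 + 2.38*b^2 + 1.32*b + 9.44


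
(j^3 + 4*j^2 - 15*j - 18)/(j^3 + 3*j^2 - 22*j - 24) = (j - 3)/(j - 4)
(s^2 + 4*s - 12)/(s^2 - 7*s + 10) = (s + 6)/(s - 5)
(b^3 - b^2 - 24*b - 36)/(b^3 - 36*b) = (b^2 + 5*b + 6)/(b*(b + 6))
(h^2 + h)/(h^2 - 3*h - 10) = h*(h + 1)/(h^2 - 3*h - 10)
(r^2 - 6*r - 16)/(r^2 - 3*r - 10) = (r - 8)/(r - 5)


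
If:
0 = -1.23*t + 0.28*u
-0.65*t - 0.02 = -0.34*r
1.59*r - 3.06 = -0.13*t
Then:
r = 1.85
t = 0.94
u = 4.11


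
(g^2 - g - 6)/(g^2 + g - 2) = (g - 3)/(g - 1)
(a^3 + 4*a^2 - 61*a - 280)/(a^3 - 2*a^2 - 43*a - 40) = (a + 7)/(a + 1)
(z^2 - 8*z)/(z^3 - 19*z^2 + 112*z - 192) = z/(z^2 - 11*z + 24)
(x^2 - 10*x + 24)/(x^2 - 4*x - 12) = (x - 4)/(x + 2)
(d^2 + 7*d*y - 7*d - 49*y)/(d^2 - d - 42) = (d + 7*y)/(d + 6)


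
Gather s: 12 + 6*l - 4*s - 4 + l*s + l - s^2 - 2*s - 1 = 7*l - s^2 + s*(l - 6) + 7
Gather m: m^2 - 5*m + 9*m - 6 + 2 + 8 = m^2 + 4*m + 4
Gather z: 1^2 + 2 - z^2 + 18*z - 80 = -z^2 + 18*z - 77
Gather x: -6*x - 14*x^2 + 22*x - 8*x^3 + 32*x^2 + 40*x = -8*x^3 + 18*x^2 + 56*x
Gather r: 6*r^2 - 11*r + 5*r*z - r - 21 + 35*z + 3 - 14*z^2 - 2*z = 6*r^2 + r*(5*z - 12) - 14*z^2 + 33*z - 18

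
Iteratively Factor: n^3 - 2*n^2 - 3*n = (n + 1)*(n^2 - 3*n) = n*(n + 1)*(n - 3)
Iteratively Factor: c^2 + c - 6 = (c + 3)*(c - 2)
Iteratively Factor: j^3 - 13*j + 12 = (j + 4)*(j^2 - 4*j + 3) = (j - 3)*(j + 4)*(j - 1)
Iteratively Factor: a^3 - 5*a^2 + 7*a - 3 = (a - 1)*(a^2 - 4*a + 3) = (a - 3)*(a - 1)*(a - 1)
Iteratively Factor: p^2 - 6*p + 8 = (p - 2)*(p - 4)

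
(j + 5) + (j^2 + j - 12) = j^2 + 2*j - 7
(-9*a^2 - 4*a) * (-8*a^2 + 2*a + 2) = 72*a^4 + 14*a^3 - 26*a^2 - 8*a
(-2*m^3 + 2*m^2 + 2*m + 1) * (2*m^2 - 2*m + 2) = -4*m^5 + 8*m^4 - 4*m^3 + 2*m^2 + 2*m + 2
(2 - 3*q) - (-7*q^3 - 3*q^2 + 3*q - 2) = 7*q^3 + 3*q^2 - 6*q + 4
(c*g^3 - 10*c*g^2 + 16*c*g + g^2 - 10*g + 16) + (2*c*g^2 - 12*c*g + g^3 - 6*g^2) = c*g^3 - 8*c*g^2 + 4*c*g + g^3 - 5*g^2 - 10*g + 16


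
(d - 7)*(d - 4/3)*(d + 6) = d^3 - 7*d^2/3 - 122*d/3 + 56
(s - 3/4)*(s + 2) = s^2 + 5*s/4 - 3/2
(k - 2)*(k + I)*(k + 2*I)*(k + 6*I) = k^4 - 2*k^3 + 9*I*k^3 - 20*k^2 - 18*I*k^2 + 40*k - 12*I*k + 24*I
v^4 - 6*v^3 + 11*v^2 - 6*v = v*(v - 3)*(v - 2)*(v - 1)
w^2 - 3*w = w*(w - 3)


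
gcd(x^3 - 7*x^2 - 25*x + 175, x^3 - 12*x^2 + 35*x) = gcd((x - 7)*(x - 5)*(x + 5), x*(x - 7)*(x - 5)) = x^2 - 12*x + 35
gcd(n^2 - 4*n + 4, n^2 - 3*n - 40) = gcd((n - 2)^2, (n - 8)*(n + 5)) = 1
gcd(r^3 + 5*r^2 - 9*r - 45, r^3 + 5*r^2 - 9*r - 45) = r^3 + 5*r^2 - 9*r - 45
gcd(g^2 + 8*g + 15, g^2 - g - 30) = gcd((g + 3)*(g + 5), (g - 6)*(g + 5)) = g + 5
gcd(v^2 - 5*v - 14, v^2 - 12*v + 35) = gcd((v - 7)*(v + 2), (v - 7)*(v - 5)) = v - 7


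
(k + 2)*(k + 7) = k^2 + 9*k + 14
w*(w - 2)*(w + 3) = w^3 + w^2 - 6*w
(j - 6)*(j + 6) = j^2 - 36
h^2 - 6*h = h*(h - 6)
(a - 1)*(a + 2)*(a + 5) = a^3 + 6*a^2 + 3*a - 10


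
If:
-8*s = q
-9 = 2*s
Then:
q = 36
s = -9/2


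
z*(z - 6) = z^2 - 6*z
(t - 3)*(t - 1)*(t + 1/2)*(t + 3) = t^4 - t^3/2 - 19*t^2/2 + 9*t/2 + 9/2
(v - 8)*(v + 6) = v^2 - 2*v - 48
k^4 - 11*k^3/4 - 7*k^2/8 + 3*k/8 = k*(k - 3)*(k - 1/4)*(k + 1/2)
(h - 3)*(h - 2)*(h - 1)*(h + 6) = h^4 - 25*h^2 + 60*h - 36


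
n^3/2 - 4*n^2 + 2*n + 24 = (n/2 + 1)*(n - 6)*(n - 4)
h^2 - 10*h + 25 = (h - 5)^2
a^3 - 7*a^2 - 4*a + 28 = (a - 7)*(a - 2)*(a + 2)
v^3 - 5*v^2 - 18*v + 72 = (v - 6)*(v - 3)*(v + 4)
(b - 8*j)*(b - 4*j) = b^2 - 12*b*j + 32*j^2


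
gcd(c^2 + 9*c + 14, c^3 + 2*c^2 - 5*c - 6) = 1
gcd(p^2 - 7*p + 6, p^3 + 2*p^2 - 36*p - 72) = p - 6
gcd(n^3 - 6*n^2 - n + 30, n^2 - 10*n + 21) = n - 3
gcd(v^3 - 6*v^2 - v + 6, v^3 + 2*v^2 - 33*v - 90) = v - 6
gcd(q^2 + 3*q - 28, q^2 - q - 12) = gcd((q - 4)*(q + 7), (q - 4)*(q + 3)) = q - 4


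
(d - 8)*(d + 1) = d^2 - 7*d - 8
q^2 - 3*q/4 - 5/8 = (q - 5/4)*(q + 1/2)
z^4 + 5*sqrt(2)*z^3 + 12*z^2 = z^2*(z + 2*sqrt(2))*(z + 3*sqrt(2))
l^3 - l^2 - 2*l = l*(l - 2)*(l + 1)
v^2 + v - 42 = (v - 6)*(v + 7)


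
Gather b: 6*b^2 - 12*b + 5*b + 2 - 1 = 6*b^2 - 7*b + 1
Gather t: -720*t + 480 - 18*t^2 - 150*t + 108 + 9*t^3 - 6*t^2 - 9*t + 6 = 9*t^3 - 24*t^2 - 879*t + 594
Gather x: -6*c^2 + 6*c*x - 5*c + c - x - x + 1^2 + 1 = -6*c^2 - 4*c + x*(6*c - 2) + 2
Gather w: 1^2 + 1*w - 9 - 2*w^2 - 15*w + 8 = -2*w^2 - 14*w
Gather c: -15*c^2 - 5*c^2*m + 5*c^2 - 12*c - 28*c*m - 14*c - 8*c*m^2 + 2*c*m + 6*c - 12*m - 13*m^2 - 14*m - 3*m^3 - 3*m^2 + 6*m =c^2*(-5*m - 10) + c*(-8*m^2 - 26*m - 20) - 3*m^3 - 16*m^2 - 20*m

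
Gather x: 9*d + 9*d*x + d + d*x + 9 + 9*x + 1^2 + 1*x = 10*d + x*(10*d + 10) + 10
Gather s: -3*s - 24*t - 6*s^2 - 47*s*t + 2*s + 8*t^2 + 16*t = -6*s^2 + s*(-47*t - 1) + 8*t^2 - 8*t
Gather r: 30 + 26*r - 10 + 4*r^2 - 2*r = 4*r^2 + 24*r + 20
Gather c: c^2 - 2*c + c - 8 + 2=c^2 - c - 6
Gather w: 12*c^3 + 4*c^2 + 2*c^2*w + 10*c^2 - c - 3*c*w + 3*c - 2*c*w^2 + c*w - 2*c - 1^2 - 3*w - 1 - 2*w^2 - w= 12*c^3 + 14*c^2 + w^2*(-2*c - 2) + w*(2*c^2 - 2*c - 4) - 2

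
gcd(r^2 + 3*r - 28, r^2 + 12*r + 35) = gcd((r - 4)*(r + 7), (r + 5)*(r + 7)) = r + 7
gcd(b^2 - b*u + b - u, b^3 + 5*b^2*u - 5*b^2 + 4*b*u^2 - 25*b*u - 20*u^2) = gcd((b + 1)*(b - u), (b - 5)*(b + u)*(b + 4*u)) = 1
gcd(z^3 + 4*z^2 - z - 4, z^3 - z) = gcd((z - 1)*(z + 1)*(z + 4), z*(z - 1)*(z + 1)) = z^2 - 1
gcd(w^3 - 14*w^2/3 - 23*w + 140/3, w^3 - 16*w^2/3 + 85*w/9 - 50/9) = w - 5/3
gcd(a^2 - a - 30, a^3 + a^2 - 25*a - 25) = a + 5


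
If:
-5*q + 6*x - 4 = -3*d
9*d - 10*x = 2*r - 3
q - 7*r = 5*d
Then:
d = 362*x/359 - 113/359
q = 648*x/359 - 355/359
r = 30/359 - 166*x/359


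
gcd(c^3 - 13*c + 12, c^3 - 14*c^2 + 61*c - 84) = c - 3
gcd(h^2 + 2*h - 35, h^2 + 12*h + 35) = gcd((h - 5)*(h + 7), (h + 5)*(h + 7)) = h + 7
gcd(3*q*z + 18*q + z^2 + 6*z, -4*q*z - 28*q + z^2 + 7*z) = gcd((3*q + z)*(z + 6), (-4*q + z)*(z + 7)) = 1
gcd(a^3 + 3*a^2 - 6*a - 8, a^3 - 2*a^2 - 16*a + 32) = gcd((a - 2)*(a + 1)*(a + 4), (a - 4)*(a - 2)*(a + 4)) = a^2 + 2*a - 8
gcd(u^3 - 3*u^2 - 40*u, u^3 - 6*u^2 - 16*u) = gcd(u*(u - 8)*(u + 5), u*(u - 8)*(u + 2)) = u^2 - 8*u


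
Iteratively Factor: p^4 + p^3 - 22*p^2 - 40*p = (p - 5)*(p^3 + 6*p^2 + 8*p) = (p - 5)*(p + 4)*(p^2 + 2*p) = (p - 5)*(p + 2)*(p + 4)*(p)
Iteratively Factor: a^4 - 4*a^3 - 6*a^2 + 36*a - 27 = (a - 1)*(a^3 - 3*a^2 - 9*a + 27) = (a - 1)*(a + 3)*(a^2 - 6*a + 9) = (a - 3)*(a - 1)*(a + 3)*(a - 3)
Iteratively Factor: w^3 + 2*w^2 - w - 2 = (w - 1)*(w^2 + 3*w + 2) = (w - 1)*(w + 1)*(w + 2)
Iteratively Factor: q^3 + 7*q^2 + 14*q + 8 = (q + 1)*(q^2 + 6*q + 8) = (q + 1)*(q + 4)*(q + 2)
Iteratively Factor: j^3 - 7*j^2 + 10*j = (j)*(j^2 - 7*j + 10) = j*(j - 5)*(j - 2)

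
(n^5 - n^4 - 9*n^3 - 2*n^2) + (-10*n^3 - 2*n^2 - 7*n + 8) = n^5 - n^4 - 19*n^3 - 4*n^2 - 7*n + 8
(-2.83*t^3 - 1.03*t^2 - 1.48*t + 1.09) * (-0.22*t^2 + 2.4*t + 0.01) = 0.6226*t^5 - 6.5654*t^4 - 2.1747*t^3 - 3.8021*t^2 + 2.6012*t + 0.0109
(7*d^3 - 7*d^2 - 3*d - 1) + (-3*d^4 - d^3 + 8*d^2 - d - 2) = -3*d^4 + 6*d^3 + d^2 - 4*d - 3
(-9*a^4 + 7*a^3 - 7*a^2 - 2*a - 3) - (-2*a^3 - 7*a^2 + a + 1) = -9*a^4 + 9*a^3 - 3*a - 4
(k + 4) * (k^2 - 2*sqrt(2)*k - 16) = k^3 - 2*sqrt(2)*k^2 + 4*k^2 - 16*k - 8*sqrt(2)*k - 64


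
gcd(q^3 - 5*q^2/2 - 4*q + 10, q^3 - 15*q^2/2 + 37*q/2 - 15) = q^2 - 9*q/2 + 5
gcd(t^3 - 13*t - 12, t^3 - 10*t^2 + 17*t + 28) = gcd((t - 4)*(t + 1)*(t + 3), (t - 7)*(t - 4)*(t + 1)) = t^2 - 3*t - 4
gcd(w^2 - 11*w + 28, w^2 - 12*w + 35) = w - 7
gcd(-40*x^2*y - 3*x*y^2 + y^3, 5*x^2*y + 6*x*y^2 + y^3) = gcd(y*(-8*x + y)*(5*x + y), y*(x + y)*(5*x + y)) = 5*x*y + y^2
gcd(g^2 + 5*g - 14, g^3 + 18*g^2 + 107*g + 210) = g + 7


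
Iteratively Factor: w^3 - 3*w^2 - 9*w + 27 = (w - 3)*(w^2 - 9) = (w - 3)*(w + 3)*(w - 3)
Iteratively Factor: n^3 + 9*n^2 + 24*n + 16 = (n + 1)*(n^2 + 8*n + 16) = (n + 1)*(n + 4)*(n + 4)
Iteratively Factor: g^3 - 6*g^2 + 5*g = (g)*(g^2 - 6*g + 5) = g*(g - 5)*(g - 1)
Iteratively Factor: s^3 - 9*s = (s - 3)*(s^2 + 3*s) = (s - 3)*(s + 3)*(s)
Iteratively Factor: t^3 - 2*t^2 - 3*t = (t - 3)*(t^2 + t) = (t - 3)*(t + 1)*(t)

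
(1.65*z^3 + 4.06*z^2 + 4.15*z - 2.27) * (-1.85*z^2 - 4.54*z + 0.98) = -3.0525*z^5 - 15.002*z^4 - 24.4929*z^3 - 10.6627*z^2 + 14.3728*z - 2.2246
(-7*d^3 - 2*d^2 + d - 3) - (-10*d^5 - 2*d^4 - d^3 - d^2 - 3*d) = 10*d^5 + 2*d^4 - 6*d^3 - d^2 + 4*d - 3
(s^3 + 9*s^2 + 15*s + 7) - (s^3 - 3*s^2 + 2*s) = 12*s^2 + 13*s + 7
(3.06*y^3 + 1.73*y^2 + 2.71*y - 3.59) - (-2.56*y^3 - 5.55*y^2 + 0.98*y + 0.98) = 5.62*y^3 + 7.28*y^2 + 1.73*y - 4.57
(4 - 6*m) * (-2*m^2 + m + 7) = 12*m^3 - 14*m^2 - 38*m + 28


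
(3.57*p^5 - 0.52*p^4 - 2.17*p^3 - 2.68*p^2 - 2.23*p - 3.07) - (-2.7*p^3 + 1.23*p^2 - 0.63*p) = 3.57*p^5 - 0.52*p^4 + 0.53*p^3 - 3.91*p^2 - 1.6*p - 3.07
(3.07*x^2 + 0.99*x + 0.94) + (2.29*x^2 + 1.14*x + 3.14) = 5.36*x^2 + 2.13*x + 4.08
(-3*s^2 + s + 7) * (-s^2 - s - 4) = 3*s^4 + 2*s^3 + 4*s^2 - 11*s - 28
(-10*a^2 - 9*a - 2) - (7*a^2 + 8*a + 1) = -17*a^2 - 17*a - 3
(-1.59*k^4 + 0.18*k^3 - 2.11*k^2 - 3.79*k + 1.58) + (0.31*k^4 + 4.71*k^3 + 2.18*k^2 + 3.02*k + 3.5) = -1.28*k^4 + 4.89*k^3 + 0.0700000000000003*k^2 - 0.77*k + 5.08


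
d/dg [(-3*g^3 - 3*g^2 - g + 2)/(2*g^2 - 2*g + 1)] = (-6*g^4 + 12*g^3 - g^2 - 14*g + 3)/(4*g^4 - 8*g^3 + 8*g^2 - 4*g + 1)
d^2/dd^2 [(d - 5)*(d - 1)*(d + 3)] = 6*d - 6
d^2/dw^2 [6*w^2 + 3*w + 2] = 12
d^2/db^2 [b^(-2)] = 6/b^4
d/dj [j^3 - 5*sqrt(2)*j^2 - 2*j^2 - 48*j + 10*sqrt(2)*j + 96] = 3*j^2 - 10*sqrt(2)*j - 4*j - 48 + 10*sqrt(2)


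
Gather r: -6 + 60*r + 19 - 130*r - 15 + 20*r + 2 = -50*r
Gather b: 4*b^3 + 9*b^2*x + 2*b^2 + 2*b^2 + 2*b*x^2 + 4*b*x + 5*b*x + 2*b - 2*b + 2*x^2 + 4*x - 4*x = 4*b^3 + b^2*(9*x + 4) + b*(2*x^2 + 9*x) + 2*x^2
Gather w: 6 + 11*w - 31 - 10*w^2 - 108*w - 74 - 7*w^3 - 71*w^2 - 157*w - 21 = -7*w^3 - 81*w^2 - 254*w - 120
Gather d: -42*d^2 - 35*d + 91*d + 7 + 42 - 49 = -42*d^2 + 56*d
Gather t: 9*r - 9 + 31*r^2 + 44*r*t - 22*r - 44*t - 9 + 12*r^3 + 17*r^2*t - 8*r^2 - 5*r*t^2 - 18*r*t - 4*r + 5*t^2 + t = 12*r^3 + 23*r^2 - 17*r + t^2*(5 - 5*r) + t*(17*r^2 + 26*r - 43) - 18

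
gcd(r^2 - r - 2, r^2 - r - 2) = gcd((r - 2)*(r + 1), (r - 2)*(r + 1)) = r^2 - r - 2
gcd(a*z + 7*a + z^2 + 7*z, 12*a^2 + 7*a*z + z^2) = 1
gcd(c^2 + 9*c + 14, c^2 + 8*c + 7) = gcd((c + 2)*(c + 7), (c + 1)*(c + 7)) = c + 7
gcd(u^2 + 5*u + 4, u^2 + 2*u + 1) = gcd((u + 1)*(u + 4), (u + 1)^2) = u + 1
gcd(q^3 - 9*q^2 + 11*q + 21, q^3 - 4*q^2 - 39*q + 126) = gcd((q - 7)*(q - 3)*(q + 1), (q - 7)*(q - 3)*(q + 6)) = q^2 - 10*q + 21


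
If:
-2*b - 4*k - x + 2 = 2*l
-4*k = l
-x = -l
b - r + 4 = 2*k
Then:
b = 1 - x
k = -x/4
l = x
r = 5 - x/2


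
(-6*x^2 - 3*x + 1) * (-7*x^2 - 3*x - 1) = 42*x^4 + 39*x^3 + 8*x^2 - 1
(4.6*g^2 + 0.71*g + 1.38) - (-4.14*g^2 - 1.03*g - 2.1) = 8.74*g^2 + 1.74*g + 3.48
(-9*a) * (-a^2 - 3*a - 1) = 9*a^3 + 27*a^2 + 9*a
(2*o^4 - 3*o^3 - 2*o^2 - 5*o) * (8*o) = 16*o^5 - 24*o^4 - 16*o^3 - 40*o^2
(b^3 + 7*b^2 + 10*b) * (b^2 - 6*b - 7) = b^5 + b^4 - 39*b^3 - 109*b^2 - 70*b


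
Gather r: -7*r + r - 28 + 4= -6*r - 24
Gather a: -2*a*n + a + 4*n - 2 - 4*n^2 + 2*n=a*(1 - 2*n) - 4*n^2 + 6*n - 2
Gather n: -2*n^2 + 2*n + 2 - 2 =-2*n^2 + 2*n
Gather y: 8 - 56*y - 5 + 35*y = 3 - 21*y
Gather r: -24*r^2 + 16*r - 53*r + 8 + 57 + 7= -24*r^2 - 37*r + 72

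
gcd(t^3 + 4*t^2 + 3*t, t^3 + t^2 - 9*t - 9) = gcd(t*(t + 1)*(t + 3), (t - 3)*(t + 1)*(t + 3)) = t^2 + 4*t + 3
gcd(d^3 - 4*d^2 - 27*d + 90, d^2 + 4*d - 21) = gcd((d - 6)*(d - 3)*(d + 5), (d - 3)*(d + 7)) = d - 3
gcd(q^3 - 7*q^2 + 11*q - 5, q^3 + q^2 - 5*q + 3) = q^2 - 2*q + 1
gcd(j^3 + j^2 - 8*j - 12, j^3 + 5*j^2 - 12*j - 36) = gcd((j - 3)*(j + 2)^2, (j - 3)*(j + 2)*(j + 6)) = j^2 - j - 6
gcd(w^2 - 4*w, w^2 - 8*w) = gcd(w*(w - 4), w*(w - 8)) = w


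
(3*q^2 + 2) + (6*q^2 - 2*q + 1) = 9*q^2 - 2*q + 3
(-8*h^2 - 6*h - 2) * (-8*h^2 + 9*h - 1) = 64*h^4 - 24*h^3 - 30*h^2 - 12*h + 2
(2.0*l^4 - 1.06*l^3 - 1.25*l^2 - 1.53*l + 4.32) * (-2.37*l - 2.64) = -4.74*l^5 - 2.7678*l^4 + 5.7609*l^3 + 6.9261*l^2 - 6.1992*l - 11.4048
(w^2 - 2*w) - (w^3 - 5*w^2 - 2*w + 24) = -w^3 + 6*w^2 - 24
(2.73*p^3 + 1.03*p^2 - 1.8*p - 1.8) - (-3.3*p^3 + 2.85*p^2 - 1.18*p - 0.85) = 6.03*p^3 - 1.82*p^2 - 0.62*p - 0.95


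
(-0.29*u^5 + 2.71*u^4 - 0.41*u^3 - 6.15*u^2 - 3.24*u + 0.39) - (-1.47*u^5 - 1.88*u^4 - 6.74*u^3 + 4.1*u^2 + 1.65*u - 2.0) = 1.18*u^5 + 4.59*u^4 + 6.33*u^3 - 10.25*u^2 - 4.89*u + 2.39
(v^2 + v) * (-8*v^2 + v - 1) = -8*v^4 - 7*v^3 - v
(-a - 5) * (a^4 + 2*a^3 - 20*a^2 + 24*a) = -a^5 - 7*a^4 + 10*a^3 + 76*a^2 - 120*a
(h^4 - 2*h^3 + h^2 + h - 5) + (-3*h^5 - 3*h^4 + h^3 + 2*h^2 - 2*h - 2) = -3*h^5 - 2*h^4 - h^3 + 3*h^2 - h - 7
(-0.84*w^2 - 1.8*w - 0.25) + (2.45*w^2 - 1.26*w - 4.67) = 1.61*w^2 - 3.06*w - 4.92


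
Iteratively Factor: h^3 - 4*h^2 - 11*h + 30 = (h + 3)*(h^2 - 7*h + 10) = (h - 2)*(h + 3)*(h - 5)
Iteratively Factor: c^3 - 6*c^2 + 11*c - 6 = (c - 2)*(c^2 - 4*c + 3) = (c - 3)*(c - 2)*(c - 1)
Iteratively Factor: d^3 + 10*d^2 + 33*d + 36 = (d + 3)*(d^2 + 7*d + 12) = (d + 3)^2*(d + 4)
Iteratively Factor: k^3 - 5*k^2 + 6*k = (k - 3)*(k^2 - 2*k) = (k - 3)*(k - 2)*(k)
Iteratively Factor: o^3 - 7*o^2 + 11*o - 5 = (o - 1)*(o^2 - 6*o + 5) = (o - 5)*(o - 1)*(o - 1)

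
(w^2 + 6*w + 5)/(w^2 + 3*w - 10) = (w + 1)/(w - 2)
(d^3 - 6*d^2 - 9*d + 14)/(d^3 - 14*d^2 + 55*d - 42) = (d + 2)/(d - 6)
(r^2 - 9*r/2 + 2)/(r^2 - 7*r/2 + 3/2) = (r - 4)/(r - 3)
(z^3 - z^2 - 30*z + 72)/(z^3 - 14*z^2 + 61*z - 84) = (z + 6)/(z - 7)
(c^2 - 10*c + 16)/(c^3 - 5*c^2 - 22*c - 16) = (c - 2)/(c^2 + 3*c + 2)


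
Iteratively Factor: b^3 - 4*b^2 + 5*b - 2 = (b - 1)*(b^2 - 3*b + 2) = (b - 2)*(b - 1)*(b - 1)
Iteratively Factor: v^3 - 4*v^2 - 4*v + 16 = (v + 2)*(v^2 - 6*v + 8) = (v - 2)*(v + 2)*(v - 4)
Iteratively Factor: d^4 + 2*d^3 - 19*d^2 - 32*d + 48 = (d + 4)*(d^3 - 2*d^2 - 11*d + 12) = (d - 4)*(d + 4)*(d^2 + 2*d - 3) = (d - 4)*(d + 3)*(d + 4)*(d - 1)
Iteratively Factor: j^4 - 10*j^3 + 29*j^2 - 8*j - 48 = (j - 4)*(j^3 - 6*j^2 + 5*j + 12) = (j - 4)*(j - 3)*(j^2 - 3*j - 4) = (j - 4)^2*(j - 3)*(j + 1)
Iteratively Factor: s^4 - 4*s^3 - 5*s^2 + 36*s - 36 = (s + 3)*(s^3 - 7*s^2 + 16*s - 12) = (s - 3)*(s + 3)*(s^2 - 4*s + 4) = (s - 3)*(s - 2)*(s + 3)*(s - 2)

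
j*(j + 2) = j^2 + 2*j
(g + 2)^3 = g^3 + 6*g^2 + 12*g + 8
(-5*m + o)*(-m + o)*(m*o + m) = 5*m^3*o + 5*m^3 - 6*m^2*o^2 - 6*m^2*o + m*o^3 + m*o^2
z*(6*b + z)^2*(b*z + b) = 36*b^3*z^2 + 36*b^3*z + 12*b^2*z^3 + 12*b^2*z^2 + b*z^4 + b*z^3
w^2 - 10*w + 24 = (w - 6)*(w - 4)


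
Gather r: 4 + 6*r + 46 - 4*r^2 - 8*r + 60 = -4*r^2 - 2*r + 110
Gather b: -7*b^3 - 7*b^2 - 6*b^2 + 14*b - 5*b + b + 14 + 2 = -7*b^3 - 13*b^2 + 10*b + 16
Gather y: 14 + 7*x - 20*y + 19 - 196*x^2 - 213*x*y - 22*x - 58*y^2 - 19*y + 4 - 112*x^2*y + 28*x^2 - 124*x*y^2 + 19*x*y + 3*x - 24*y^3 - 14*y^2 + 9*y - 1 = -168*x^2 - 12*x - 24*y^3 + y^2*(-124*x - 72) + y*(-112*x^2 - 194*x - 30) + 36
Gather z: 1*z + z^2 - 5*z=z^2 - 4*z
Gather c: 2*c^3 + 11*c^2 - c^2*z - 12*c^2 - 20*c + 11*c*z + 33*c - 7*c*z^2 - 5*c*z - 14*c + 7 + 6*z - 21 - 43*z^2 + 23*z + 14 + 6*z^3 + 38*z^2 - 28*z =2*c^3 + c^2*(-z - 1) + c*(-7*z^2 + 6*z - 1) + 6*z^3 - 5*z^2 + z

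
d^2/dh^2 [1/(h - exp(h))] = (2*(1 - exp(h))^2 + (h - exp(h))*exp(h))/(h - exp(h))^3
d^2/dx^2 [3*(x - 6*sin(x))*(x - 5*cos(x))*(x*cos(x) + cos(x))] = -3*x^3*cos(x) - 18*x^2*sin(x) + 36*x^2*sin(2*x) - 3*x^2*cos(x) + 30*x^2*cos(2*x) - 69*x*sin(x)/2 + 96*x*sin(2*x) - 405*x*sin(3*x)/2 + 18*x*cos(x) - 42*x*cos(2*x) - 45*sin(x)/2 + 12*sin(2*x) - 405*sin(3*x)/2 + 51*cos(x) - 51*cos(2*x) + 135*cos(3*x) - 15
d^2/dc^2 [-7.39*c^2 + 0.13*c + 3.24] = -14.7800000000000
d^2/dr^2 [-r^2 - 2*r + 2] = -2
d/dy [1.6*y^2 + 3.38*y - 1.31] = 3.2*y + 3.38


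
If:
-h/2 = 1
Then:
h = -2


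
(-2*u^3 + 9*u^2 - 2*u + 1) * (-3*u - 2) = 6*u^4 - 23*u^3 - 12*u^2 + u - 2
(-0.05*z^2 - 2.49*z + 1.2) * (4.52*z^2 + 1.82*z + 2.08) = -0.226*z^4 - 11.3458*z^3 + 0.788199999999999*z^2 - 2.9952*z + 2.496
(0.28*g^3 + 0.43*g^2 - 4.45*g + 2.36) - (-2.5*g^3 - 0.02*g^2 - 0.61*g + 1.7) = 2.78*g^3 + 0.45*g^2 - 3.84*g + 0.66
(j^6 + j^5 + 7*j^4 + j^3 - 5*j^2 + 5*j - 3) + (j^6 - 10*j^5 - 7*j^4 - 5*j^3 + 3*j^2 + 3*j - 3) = 2*j^6 - 9*j^5 - 4*j^3 - 2*j^2 + 8*j - 6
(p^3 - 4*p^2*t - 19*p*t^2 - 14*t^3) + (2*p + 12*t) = p^3 - 4*p^2*t - 19*p*t^2 + 2*p - 14*t^3 + 12*t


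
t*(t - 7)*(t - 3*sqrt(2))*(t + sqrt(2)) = t^4 - 7*t^3 - 2*sqrt(2)*t^3 - 6*t^2 + 14*sqrt(2)*t^2 + 42*t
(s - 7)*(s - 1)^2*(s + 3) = s^4 - 6*s^3 - 12*s^2 + 38*s - 21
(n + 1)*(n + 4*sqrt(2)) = n^2 + n + 4*sqrt(2)*n + 4*sqrt(2)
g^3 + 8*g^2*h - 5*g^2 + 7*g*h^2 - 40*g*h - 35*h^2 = (g - 5)*(g + h)*(g + 7*h)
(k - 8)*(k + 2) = k^2 - 6*k - 16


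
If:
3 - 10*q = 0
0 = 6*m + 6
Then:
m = -1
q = 3/10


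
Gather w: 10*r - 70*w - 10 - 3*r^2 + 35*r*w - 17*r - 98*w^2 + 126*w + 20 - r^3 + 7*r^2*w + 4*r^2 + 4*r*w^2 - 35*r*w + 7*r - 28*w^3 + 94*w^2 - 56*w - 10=-r^3 + 7*r^2*w + r^2 - 28*w^3 + w^2*(4*r - 4)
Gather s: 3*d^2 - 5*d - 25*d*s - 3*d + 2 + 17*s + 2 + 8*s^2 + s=3*d^2 - 8*d + 8*s^2 + s*(18 - 25*d) + 4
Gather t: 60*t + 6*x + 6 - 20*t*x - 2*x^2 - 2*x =t*(60 - 20*x) - 2*x^2 + 4*x + 6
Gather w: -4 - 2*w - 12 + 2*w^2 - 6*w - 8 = 2*w^2 - 8*w - 24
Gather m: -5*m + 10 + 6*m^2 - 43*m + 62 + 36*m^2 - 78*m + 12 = 42*m^2 - 126*m + 84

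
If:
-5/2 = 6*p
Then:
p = -5/12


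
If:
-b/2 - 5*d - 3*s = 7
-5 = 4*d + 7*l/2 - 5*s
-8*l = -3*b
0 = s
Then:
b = 48/73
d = -107/73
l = 18/73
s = 0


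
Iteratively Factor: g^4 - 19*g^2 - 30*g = (g + 2)*(g^3 - 2*g^2 - 15*g) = (g - 5)*(g + 2)*(g^2 + 3*g) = (g - 5)*(g + 2)*(g + 3)*(g)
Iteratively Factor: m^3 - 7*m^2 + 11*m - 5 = (m - 5)*(m^2 - 2*m + 1) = (m - 5)*(m - 1)*(m - 1)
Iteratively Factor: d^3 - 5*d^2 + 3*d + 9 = (d - 3)*(d^2 - 2*d - 3) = (d - 3)^2*(d + 1)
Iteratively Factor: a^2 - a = (a)*(a - 1)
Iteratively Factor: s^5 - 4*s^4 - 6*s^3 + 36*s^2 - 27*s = (s - 3)*(s^4 - s^3 - 9*s^2 + 9*s) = (s - 3)^2*(s^3 + 2*s^2 - 3*s) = (s - 3)^2*(s - 1)*(s^2 + 3*s) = (s - 3)^2*(s - 1)*(s + 3)*(s)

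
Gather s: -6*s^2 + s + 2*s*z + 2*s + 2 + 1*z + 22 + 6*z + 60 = -6*s^2 + s*(2*z + 3) + 7*z + 84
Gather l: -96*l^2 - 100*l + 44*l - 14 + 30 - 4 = -96*l^2 - 56*l + 12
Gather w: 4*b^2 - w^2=4*b^2 - w^2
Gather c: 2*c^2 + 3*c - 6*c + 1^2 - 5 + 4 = 2*c^2 - 3*c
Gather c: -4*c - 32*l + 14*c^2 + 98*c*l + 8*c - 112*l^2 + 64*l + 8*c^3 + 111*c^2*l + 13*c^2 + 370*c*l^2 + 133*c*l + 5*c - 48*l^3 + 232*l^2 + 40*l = 8*c^3 + c^2*(111*l + 27) + c*(370*l^2 + 231*l + 9) - 48*l^3 + 120*l^2 + 72*l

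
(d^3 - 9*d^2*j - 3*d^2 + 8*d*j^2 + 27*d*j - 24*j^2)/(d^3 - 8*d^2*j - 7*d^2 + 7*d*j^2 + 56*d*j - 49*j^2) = (d^2 - 8*d*j - 3*d + 24*j)/(d^2 - 7*d*j - 7*d + 49*j)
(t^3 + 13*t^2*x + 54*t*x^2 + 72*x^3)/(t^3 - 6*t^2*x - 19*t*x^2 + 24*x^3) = (t^2 + 10*t*x + 24*x^2)/(t^2 - 9*t*x + 8*x^2)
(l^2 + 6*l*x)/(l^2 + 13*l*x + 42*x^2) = l/(l + 7*x)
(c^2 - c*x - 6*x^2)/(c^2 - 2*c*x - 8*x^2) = (-c + 3*x)/(-c + 4*x)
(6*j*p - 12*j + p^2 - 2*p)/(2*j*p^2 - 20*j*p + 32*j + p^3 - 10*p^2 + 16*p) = (6*j + p)/(2*j*p - 16*j + p^2 - 8*p)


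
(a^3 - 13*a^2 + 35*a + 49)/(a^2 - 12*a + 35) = (a^2 - 6*a - 7)/(a - 5)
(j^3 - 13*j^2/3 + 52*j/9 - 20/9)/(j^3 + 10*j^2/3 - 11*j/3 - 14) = (9*j^2 - 21*j + 10)/(3*(3*j^2 + 16*j + 21))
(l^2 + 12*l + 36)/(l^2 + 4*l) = (l^2 + 12*l + 36)/(l*(l + 4))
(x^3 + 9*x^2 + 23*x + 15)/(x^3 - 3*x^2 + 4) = (x^2 + 8*x + 15)/(x^2 - 4*x + 4)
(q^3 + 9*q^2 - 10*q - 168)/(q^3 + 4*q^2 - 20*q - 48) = (q + 7)/(q + 2)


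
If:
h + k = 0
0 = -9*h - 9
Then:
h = -1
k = 1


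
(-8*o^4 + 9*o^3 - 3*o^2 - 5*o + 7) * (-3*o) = 24*o^5 - 27*o^4 + 9*o^3 + 15*o^2 - 21*o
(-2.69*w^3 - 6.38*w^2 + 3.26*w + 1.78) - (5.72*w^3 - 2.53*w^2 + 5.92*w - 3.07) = -8.41*w^3 - 3.85*w^2 - 2.66*w + 4.85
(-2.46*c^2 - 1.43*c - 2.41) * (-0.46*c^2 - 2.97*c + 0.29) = 1.1316*c^4 + 7.964*c^3 + 4.6423*c^2 + 6.743*c - 0.6989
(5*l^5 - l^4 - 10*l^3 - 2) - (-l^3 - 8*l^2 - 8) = 5*l^5 - l^4 - 9*l^3 + 8*l^2 + 6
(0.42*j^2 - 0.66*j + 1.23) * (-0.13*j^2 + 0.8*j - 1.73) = -0.0546*j^4 + 0.4218*j^3 - 1.4145*j^2 + 2.1258*j - 2.1279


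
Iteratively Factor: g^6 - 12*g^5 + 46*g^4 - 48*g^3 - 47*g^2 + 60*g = (g)*(g^5 - 12*g^4 + 46*g^3 - 48*g^2 - 47*g + 60) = g*(g - 1)*(g^4 - 11*g^3 + 35*g^2 - 13*g - 60) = g*(g - 1)*(g + 1)*(g^3 - 12*g^2 + 47*g - 60) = g*(g - 5)*(g - 1)*(g + 1)*(g^2 - 7*g + 12) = g*(g - 5)*(g - 4)*(g - 1)*(g + 1)*(g - 3)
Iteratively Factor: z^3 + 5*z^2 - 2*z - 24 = (z + 3)*(z^2 + 2*z - 8) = (z + 3)*(z + 4)*(z - 2)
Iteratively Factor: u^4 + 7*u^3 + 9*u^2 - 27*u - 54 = (u + 3)*(u^3 + 4*u^2 - 3*u - 18) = (u - 2)*(u + 3)*(u^2 + 6*u + 9) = (u - 2)*(u + 3)^2*(u + 3)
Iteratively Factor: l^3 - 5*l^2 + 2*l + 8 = (l - 4)*(l^2 - l - 2) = (l - 4)*(l + 1)*(l - 2)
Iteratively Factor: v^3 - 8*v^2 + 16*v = (v)*(v^2 - 8*v + 16) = v*(v - 4)*(v - 4)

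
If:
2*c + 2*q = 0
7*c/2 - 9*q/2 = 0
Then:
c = 0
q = 0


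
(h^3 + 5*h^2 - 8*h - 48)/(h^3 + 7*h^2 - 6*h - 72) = (h + 4)/(h + 6)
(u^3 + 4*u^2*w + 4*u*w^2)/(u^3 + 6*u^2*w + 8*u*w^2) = (u + 2*w)/(u + 4*w)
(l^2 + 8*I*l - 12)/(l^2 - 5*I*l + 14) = (l + 6*I)/(l - 7*I)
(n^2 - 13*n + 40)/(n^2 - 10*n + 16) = (n - 5)/(n - 2)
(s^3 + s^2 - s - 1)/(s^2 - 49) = (s^3 + s^2 - s - 1)/(s^2 - 49)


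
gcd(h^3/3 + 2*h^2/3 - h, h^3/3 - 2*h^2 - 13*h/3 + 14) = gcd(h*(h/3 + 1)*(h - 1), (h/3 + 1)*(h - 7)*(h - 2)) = h + 3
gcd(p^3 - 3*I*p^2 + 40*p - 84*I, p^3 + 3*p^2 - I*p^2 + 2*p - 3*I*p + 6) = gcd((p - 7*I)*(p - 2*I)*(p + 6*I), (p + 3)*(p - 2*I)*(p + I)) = p - 2*I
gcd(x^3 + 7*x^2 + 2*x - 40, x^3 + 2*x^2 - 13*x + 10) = x^2 + 3*x - 10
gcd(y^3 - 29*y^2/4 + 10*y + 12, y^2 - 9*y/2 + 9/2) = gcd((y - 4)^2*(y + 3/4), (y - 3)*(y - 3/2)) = 1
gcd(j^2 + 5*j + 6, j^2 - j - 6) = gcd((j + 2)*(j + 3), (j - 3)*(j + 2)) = j + 2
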